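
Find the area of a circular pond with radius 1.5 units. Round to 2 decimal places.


Shape: circle
Radius r = 1.5 units
Formula: A = pi * r^2
r^2 = 1.5^2 = 2.25
A = pi * 2.25
A = 7.07
7.07 units^2


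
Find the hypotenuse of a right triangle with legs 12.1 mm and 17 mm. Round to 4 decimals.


Shape: right triangle
Legs a = 12.1 mm, b = 17 mm
Formula: c = sqrt(a^2 + b^2)
a^2 = 146.41, b^2 = 289
a^2 + b^2 = 435.41
c = sqrt(435.41)
c = 20.8665
20.8665 mm


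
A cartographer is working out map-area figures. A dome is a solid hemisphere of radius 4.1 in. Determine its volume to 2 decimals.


Shape: hemisphere (half of a sphere)
Radius r = 4.1 in
Formula: V = (1/2) * (4/3) * pi * r^3 = (2/3) * pi * r^3
r^3 = 68.921
(2/3) * 68.921 = 45.947333
V = 45.947333 * pi
V = 144.35
144.35 in^3


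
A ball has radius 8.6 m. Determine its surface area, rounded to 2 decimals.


Shape: sphere
Radius r = 8.6 m
Formula: SA = 4 * pi * r^2
r^2 = 73.96
SA = 4 * pi * 73.96
SA = 295.84 * pi
SA = 929.41
929.41 m^2


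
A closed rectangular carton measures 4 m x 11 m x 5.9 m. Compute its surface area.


Shape: rectangular prism
l = 4 m, w = 11 m, h = 5.9 m
Formula: SA = 2(lw + lh + wh)
lw = 44, lh = 23.6, wh = 64.9
lw + lh + wh = 132.5
SA = 2 * 132.5
SA = 265
265 m^2


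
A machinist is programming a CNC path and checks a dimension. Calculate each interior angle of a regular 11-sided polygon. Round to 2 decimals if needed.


Shape: regular hendecagon (11 sides)
Formula: interior angle = (n - 2) * 180 / n
(n - 2) = 9
(n - 2) * 180 = 1620
angle = 1620 / 11
angle = 147.27
147.27 degrees


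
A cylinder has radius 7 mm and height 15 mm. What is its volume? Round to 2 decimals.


Shape: cylinder
Radius r = 7 mm, Height h = 15 mm
Formula: V = pi * r^2 * h
r^2 = 49
V = pi * 49 * 15
V = 735 * pi
V = 2309.07
2309.07 mm^3


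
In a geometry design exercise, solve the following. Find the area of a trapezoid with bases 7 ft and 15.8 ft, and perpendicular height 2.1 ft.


Shape: trapezoid
Parallel sides a = 7 ft, b = 15.8 ft; Height h = 2.1 ft
Formula: A = (a + b) * h / 2
a + b = 7 + 15.8 = 22.8
A = 22.8 * 2.1 / 2
A = 47.88 / 2
A = 23.94
23.94 ft^2


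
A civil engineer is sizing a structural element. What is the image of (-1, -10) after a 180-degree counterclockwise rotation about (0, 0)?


Transformation: rotation about the origin
Original point: (-1, -10)
Rule for 180 deg: (x, y) -> (-x, -y)
Apply: (-1, -10) -> (1, 10)
(1, 10)


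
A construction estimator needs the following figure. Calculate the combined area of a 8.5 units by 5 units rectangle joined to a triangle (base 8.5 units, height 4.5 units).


Composite shape: rectangle + triangle
Rectangle area = 8.5 * 5 = 42.5
Triangle area = 0.5 * 8.5 * 4.5 = 19.125
Total = 42.5 + 19.125
Total = 61.625
61.625 units^2


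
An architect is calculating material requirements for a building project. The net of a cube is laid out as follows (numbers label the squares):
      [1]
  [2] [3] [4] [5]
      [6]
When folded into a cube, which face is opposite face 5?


Net: cross layout. Take square 3 as the base (bottom).
Fold the four squares in the horizontal row up around 3: 2 -> left, 4 -> right, 5 wraps to the top.
Fold 1 and 6 up from 3: 1 -> back, 6 -> front.
Opposite pairs are therefore: (1, 6), (2, 4), (3, 5).
Face 5 is opposite face 3.
face 3


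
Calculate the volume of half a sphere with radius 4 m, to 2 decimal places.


Shape: hemisphere (half of a sphere)
Radius r = 4 m
Formula: V = (1/2) * (4/3) * pi * r^3 = (2/3) * pi * r^3
r^3 = 64
(2/3) * 64 = 42.666667
V = 42.666667 * pi
V = 134.04
134.04 m^3


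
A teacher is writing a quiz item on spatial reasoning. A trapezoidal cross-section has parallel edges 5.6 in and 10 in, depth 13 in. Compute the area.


Shape: trapezoid
Parallel sides a = 5.6 in, b = 10 in; Height h = 13 in
Formula: A = (a + b) * h / 2
a + b = 5.6 + 10 = 15.6
A = 15.6 * 13 / 2
A = 202.8 / 2
A = 101.4
101.4 in^2


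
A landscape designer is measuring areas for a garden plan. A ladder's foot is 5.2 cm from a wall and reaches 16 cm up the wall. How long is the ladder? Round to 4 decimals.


Shape: right triangle
Legs a = 5.2 cm, b = 16 cm
Formula: c = sqrt(a^2 + b^2)
a^2 = 27.04, b^2 = 256
a^2 + b^2 = 283.04
c = sqrt(283.04)
c = 16.8238
16.8238 cm


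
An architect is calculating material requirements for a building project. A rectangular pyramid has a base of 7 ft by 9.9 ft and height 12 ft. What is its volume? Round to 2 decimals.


Shape: rectangular pyramid
Base: 7 ft x 9.9 ft, Height h = 12 ft
Formula: V = (1/3) * base_area * h
base_area = 7 * 9.9 = 69.3
base_area * h = 69.3 * 12 = 831.6
V = 831.6 / 3
V = 277.2
277.2 ft^3


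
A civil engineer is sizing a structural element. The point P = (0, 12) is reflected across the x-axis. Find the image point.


Transformation: reflection
Original point: (0, 12)
Rule for reflection over the x-axis: (x, y) -> (x, -y)
Apply: (0, 12) -> (0, -12)
(0, -12)


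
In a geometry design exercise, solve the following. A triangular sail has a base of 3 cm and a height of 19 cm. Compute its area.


Shape: triangle
Base b = 3 cm, Height h = 19 cm
Formula: A = (1/2) * b * h
A = 0.5 * 3 * 19
A = 0.5 * 57
A = 28.5
28.5 cm^2


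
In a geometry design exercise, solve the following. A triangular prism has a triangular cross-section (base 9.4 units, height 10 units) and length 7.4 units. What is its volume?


Shape: triangular prism
Triangle base = 9.4 units, triangle height = 10 units, prism length L = 7.4 units
Formula: V = (1/2 * b * h_tri) * L
Cross-section area = 0.5 * 9.4 * 10 = 47
V = 47 * 7.4
V = 347.8
347.8 units^3


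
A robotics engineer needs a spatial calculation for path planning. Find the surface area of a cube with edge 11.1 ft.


Shape: cube
Side s = 11.1 ft
A cube has 6 square faces.
Formula: SA = 6 * s^2
s^2 = 123.21
SA = 6 * 123.21
SA = 739.26
739.26 ft^2


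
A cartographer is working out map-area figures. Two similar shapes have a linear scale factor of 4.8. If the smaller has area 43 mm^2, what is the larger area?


Linear scale factor k = 4.8
Original area = 43 mm^2
Rule: under a linear scaling by k, areas scale by k^2.
k^2 = 4.8^2 = 23.04
New area = 43 * 23.04
New area = 990.72
990.72 mm^2


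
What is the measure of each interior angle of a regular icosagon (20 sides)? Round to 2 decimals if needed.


Shape: regular icosagon (20 sides)
Formula: interior angle = (n - 2) * 180 / n
(n - 2) = 18
(n - 2) * 180 = 3240
angle = 3240 / 20
angle = 162
162 degrees


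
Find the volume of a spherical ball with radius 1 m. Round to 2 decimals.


Shape: sphere
Radius r = 1 m
Formula: V = (4/3) * pi * r^3
r^3 = 1
(4/3) * 1 = 1.333333
V = 1.333333 * pi
V = 4.19
4.19 m^3


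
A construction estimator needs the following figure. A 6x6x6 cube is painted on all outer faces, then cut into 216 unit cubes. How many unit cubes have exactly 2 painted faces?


Large cube: 6 x 6 x 6, cut into unit cubes.
n = 6, so n - 2 = 4
Cubes with 2 painted faces lie along the edges, excluding corners.
A cube has 12 edges; each contributes (n - 2) = 4 such cubes.
Count = 12 * 4 = 48
48 unit cubes


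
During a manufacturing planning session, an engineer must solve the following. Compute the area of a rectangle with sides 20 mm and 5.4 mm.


Shape: rectangle
Length l = 20 mm, Width w = 5.4 mm
Formula: A = l * w
A = 20 * 5.4
A = 108
108 mm^2


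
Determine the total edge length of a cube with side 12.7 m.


Shape: cube
Side s = 12.7 m
A cube has 12 edges, all equal.
Formula: total edge length = 12 * s
Total = 12 * 12.7
Total = 152.4
152.4 m


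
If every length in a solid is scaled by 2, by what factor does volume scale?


Linear scale factor k = 2
Rule: under a linear scaling by k, volumes scale by k^3.
k^3 = 2 * 2 * 2
k^3 = 4 * 2
k^3 = 8
Volume scales by a factor of 8.
8 (dimensionless)


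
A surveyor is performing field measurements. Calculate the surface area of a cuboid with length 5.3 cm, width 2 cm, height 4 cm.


Shape: rectangular prism
l = 5.3 cm, w = 2 cm, h = 4 cm
Formula: SA = 2(lw + lh + wh)
lw = 10.6, lh = 21.2, wh = 8
lw + lh + wh = 39.8
SA = 2 * 39.8
SA = 79.6
79.6 cm^2


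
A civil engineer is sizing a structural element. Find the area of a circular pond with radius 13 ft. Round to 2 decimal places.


Shape: circle
Radius r = 13 ft
Formula: A = pi * r^2
r^2 = 13^2 = 169
A = pi * 169
A = 530.93
530.93 ft^2


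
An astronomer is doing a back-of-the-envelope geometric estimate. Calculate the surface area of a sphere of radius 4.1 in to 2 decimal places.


Shape: sphere
Radius r = 4.1 in
Formula: SA = 4 * pi * r^2
r^2 = 16.81
SA = 4 * pi * 16.81
SA = 67.24 * pi
SA = 211.24
211.24 in^2


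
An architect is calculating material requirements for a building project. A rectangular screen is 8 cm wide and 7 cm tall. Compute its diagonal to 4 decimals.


Shape: rectangle (diagonal via Pythagoras)
Sides: 8 cm and 7 cm
Formula: d = sqrt(l^2 + w^2)
l^2 = 64, w^2 = 49
l^2 + w^2 = 113
d = sqrt(113)
d = 10.6301
10.6301 cm


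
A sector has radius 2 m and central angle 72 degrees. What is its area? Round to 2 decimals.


Shape: circular sector
Radius r = 2 m, Angle = 72 degrees
Formula: A = (angle/360) * pi * r^2
r^2 = 4
Fraction of circle = 72/360
A = (72/360) * pi * 4
A = 0.8 * pi
A = 2.51
2.51 m^2


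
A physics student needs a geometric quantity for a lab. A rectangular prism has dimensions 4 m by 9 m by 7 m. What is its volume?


Shape: rectangular prism
l = 4 m, w = 9 m, h = 7 m
Formula: V = l * w * h
V = 4 * 9 * 7
V = 36 * 7
V = 252
252 m^3


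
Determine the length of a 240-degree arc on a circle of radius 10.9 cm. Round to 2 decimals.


Shape: circular arc
Radius r = 10.9 cm, Angle = 240 degrees
Formula: L = (angle/360) * 2 * pi * r
2 * pi * r = 21.8 * pi
L = (240/360) * 21.8 * pi
L = 14.533333 * pi
L = 45.66
45.66 cm


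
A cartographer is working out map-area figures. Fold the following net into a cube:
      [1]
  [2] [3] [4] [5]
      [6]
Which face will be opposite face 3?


Net: cross layout. Take square 3 as the base (bottom).
Fold the four squares in the horizontal row up around 3: 2 -> left, 4 -> right, 5 wraps to the top.
Fold 1 and 6 up from 3: 1 -> back, 6 -> front.
Opposite pairs are therefore: (1, 6), (2, 4), (3, 5).
Face 3 is opposite face 5.
face 5


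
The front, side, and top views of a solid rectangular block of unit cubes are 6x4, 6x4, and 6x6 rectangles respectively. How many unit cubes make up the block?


Orthographic views of a solid rectangular block:
Front view 6 x 4 -> length = 6, height = 4
Side view 6 x 4 -> width = 6, height = 4 (consistent)
Top view 6 x 6 -> confirms length = 6, width = 6
The block is 6 x 6 x 4.
Total unit cubes = 6 * 6 * 4 = 144
144 unit cubes


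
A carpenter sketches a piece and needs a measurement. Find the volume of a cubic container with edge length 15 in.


Shape: cube
Side s = 15 in
Formula: V = s^3
V = 15 * 15 * 15
V = 225 * 15
V = 3375
3375 in^3


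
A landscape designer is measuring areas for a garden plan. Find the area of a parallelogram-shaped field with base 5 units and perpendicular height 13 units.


Shape: parallelogram
Base b = 5 units, Height h = 13 units
Formula: A = b * h
A = 5 * 13
A = 65
65 units^2


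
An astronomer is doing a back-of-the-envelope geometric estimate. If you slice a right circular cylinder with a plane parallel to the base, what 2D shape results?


Solid: right circular cylinder
Cutting plane: parallel to the base
Visualize the intersection of the plane with the solid's surface.
The boundary of the cut region is a circle.
circle


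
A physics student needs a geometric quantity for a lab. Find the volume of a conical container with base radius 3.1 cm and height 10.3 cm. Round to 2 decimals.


Shape: cone
Radius r = 3.1 cm, Height h = 10.3 cm
Formula: V = (1/3) * pi * r^2 * h
r^2 = 9.61
pi * r^2 * h = pi * 9.61 * 10.3 = 98.983 * pi
V = 98.983 * pi / 3
V = 103.65
103.65 cm^3


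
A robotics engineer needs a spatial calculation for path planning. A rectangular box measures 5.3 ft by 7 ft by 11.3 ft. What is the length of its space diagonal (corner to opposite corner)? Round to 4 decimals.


Shape: rectangular box (space diagonal)
l = 5.3 ft, w = 7 ft, h = 11.3 ft
Visualize: the diagonal of the base, then a right triangle with that diagonal and the height.
Formula: d = sqrt(l^2 + w^2 + h^2)
l^2 + w^2 + h^2 = 28.09 + 49 + 127.69 = 204.78
d = sqrt(204.78)
d = 14.3101
14.3101 ft


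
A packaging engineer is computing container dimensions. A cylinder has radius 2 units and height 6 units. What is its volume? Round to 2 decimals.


Shape: cylinder
Radius r = 2 units, Height h = 6 units
Formula: V = pi * r^2 * h
r^2 = 4
V = pi * 4 * 6
V = 24 * pi
V = 75.4
75.4 units^3


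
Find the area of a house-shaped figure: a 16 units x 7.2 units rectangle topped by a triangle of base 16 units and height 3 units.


Composite shape: rectangle + triangle
Rectangle area = 16 * 7.2 = 115.2
Triangle area = 0.5 * 16 * 3 = 24
Total = 115.2 + 24
Total = 139.2
139.2 units^2


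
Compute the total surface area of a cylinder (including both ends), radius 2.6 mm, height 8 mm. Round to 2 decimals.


Shape: closed cylinder
Radius r = 2.6 mm, Height h = 8 mm
Formula: SA = 2*pi*r^2 + 2*pi*r*h = 2*pi*r*(r + h)
r + h = 10.6
2 * r * (r + h) = 2 * 2.6 * 10.6 = 55.12
SA = 55.12 * pi
SA = 173.16
173.16 mm^2


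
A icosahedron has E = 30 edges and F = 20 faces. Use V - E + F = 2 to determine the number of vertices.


Polyhedron: icosahedron
Euler's formula for convex polyhedra: V - E + F = 2
Given: E = 30 edges and F = 20 faces
Solve for V:
V = 2 + E - F = 2 + 30 - 20 = 12
12 vertices


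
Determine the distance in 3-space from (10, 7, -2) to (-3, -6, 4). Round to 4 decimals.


3D distance between two points
P1 = (10, 7, -2), P2 = (-3, -6, 4)
Formula: d = sqrt((x2-x1)^2 + (y2-y1)^2 + (z2-z1)^2)
dx = -3 - 10 = -13
dy = -6 - 7 = -13
dz = 4 - -2 = 6
dx^2 + dy^2 + dz^2 = 169 + 169 + 36 = 374
d = sqrt(374)
d = 19.3391
19.3391 units


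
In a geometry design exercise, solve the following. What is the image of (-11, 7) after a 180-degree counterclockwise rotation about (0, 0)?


Transformation: rotation about the origin
Original point: (-11, 7)
Rule for 180 deg: (x, y) -> (-x, -y)
Apply: (-11, 7) -> (11, -7)
(11, -7)


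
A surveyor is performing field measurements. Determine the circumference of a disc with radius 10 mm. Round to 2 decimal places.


Shape: circle
Radius r = 10 mm
Formula: C = 2 * pi * r
C = 2 * pi * 10
C = 20 * pi
C = 62.83
62.83 mm


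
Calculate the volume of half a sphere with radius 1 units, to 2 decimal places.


Shape: hemisphere (half of a sphere)
Radius r = 1 units
Formula: V = (1/2) * (4/3) * pi * r^3 = (2/3) * pi * r^3
r^3 = 1
(2/3) * 1 = 0.666667
V = 0.666667 * pi
V = 2.09
2.09 units^3


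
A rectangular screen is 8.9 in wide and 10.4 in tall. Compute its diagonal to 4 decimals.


Shape: rectangle (diagonal via Pythagoras)
Sides: 8.9 in and 10.4 in
Formula: d = sqrt(l^2 + w^2)
l^2 = 79.21, w^2 = 108.16
l^2 + w^2 = 187.37
d = sqrt(187.37)
d = 13.6883
13.6883 in


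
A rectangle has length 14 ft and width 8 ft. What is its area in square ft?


Shape: rectangle
Length l = 14 ft, Width w = 8 ft
Formula: A = l * w
A = 14 * 8
A = 112
112 ft^2


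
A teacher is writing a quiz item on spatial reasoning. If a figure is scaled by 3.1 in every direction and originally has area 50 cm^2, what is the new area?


Linear scale factor k = 3.1
Original area = 50 cm^2
Rule: under a linear scaling by k, areas scale by k^2.
k^2 = 3.1^2 = 9.61
New area = 50 * 9.61
New area = 480.5
480.5 cm^2


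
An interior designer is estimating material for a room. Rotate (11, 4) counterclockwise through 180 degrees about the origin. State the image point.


Transformation: rotation about the origin
Original point: (11, 4)
Rule for 180 deg: (x, y) -> (-x, -y)
Apply: (11, 4) -> (-11, -4)
(-11, -4)


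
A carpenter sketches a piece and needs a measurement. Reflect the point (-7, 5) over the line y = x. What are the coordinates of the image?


Transformation: reflection
Original point: (-7, 5)
Rule for reflection over y = x: (x, y) -> (y, x)
Apply: (-7, 5) -> (5, -7)
(5, -7)


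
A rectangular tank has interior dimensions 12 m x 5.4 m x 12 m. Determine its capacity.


Shape: rectangular prism
l = 12 m, w = 5.4 m, h = 12 m
Formula: V = l * w * h
V = 12 * 5.4 * 12
V = 64.8 * 12
V = 777.6
777.6 m^3


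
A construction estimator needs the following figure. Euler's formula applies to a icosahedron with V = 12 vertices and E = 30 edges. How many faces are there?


Polyhedron: icosahedron
Euler's formula for convex polyhedra: V - E + F = 2
Given: V = 12 vertices and E = 30 edges
Solve for F:
F = 2 + E - V = 2 + 30 - 12 = 20
20 faces


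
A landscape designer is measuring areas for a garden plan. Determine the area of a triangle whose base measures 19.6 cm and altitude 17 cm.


Shape: triangle
Base b = 19.6 cm, Height h = 17 cm
Formula: A = (1/2) * b * h
A = 0.5 * 19.6 * 17
A = 0.5 * 333.2
A = 166.6
166.6 cm^2


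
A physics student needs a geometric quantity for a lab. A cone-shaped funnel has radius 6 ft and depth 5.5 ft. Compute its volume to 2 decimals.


Shape: cone
Radius r = 6 ft, Height h = 5.5 ft
Formula: V = (1/3) * pi * r^2 * h
r^2 = 36
pi * r^2 * h = pi * 36 * 5.5 = 198 * pi
V = 198 * pi / 3
V = 207.35
207.35 ft^3


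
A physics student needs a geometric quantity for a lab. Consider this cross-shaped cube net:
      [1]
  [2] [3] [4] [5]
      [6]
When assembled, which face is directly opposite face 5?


Net: cross layout. Take square 3 as the base (bottom).
Fold the four squares in the horizontal row up around 3: 2 -> left, 4 -> right, 5 wraps to the top.
Fold 1 and 6 up from 3: 1 -> back, 6 -> front.
Opposite pairs are therefore: (1, 6), (2, 4), (3, 5).
Face 5 is opposite face 3.
face 3


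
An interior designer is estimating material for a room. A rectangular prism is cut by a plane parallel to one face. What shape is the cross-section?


Solid: rectangular prism
Cutting plane: parallel to one face
Visualize the intersection of the plane with the solid's surface.
The boundary of the cut region is a rectangle.
rectangle


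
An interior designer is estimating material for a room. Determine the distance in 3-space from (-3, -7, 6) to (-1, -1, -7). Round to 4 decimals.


3D distance between two points
P1 = (-3, -7, 6), P2 = (-1, -1, -7)
Formula: d = sqrt((x2-x1)^2 + (y2-y1)^2 + (z2-z1)^2)
dx = -1 - -3 = 2
dy = -1 - -7 = 6
dz = -7 - 6 = -13
dx^2 + dy^2 + dz^2 = 4 + 36 + 169 = 209
d = sqrt(209)
d = 14.4568
14.4568 units


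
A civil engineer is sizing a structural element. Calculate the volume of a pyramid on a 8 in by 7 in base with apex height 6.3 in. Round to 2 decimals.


Shape: rectangular pyramid
Base: 8 in x 7 in, Height h = 6.3 in
Formula: V = (1/3) * base_area * h
base_area = 8 * 7 = 56
base_area * h = 56 * 6.3 = 352.8
V = 352.8 / 3
V = 117.6
117.6 in^3


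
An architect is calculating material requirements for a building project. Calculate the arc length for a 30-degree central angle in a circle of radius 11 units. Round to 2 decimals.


Shape: circular arc
Radius r = 11 units, Angle = 30 degrees
Formula: L = (angle/360) * 2 * pi * r
2 * pi * r = 22 * pi
L = (30/360) * 22 * pi
L = 1.833333 * pi
L = 5.76
5.76 units


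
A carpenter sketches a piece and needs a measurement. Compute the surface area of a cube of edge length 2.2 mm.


Shape: cube
Side s = 2.2 mm
A cube has 6 square faces.
Formula: SA = 6 * s^2
s^2 = 4.84
SA = 6 * 4.84
SA = 29.04
29.04 mm^2


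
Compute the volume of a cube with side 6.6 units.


Shape: cube
Side s = 6.6 units
Formula: V = s^3
V = 6.6 * 6.6 * 6.6
V = 43.56 * 6.6
V = 287.496
287.496 units^3


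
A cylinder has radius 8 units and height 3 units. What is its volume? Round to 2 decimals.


Shape: cylinder
Radius r = 8 units, Height h = 3 units
Formula: V = pi * r^2 * h
r^2 = 64
V = pi * 64 * 3
V = 192 * pi
V = 603.19
603.19 units^3


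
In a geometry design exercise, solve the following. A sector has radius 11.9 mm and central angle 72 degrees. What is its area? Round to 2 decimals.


Shape: circular sector
Radius r = 11.9 mm, Angle = 72 degrees
Formula: A = (angle/360) * pi * r^2
r^2 = 141.61
Fraction of circle = 72/360
A = (72/360) * pi * 141.61
A = 28.322 * pi
A = 88.98
88.98 mm^2


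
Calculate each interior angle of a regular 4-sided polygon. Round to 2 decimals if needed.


Shape: regular square (4 sides)
Formula: interior angle = (n - 2) * 180 / n
(n - 2) = 2
(n - 2) * 180 = 360
angle = 360 / 4
angle = 90
90 degrees


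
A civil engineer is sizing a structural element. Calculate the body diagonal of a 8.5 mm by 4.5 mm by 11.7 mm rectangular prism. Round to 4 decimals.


Shape: rectangular box (space diagonal)
l = 8.5 mm, w = 4.5 mm, h = 11.7 mm
Visualize: the diagonal of the base, then a right triangle with that diagonal and the height.
Formula: d = sqrt(l^2 + w^2 + h^2)
l^2 + w^2 + h^2 = 72.25 + 20.25 + 136.89 = 229.39
d = sqrt(229.39)
d = 15.1456
15.1456 mm


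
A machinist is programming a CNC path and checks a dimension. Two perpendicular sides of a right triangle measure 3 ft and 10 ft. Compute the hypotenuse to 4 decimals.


Shape: right triangle
Legs a = 3 ft, b = 10 ft
Formula: c = sqrt(a^2 + b^2)
a^2 = 9, b^2 = 100
a^2 + b^2 = 109
c = sqrt(109)
c = 10.4403
10.4403 ft


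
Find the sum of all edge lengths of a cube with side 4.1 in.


Shape: cube
Side s = 4.1 in
A cube has 12 edges, all equal.
Formula: total edge length = 12 * s
Total = 12 * 4.1
Total = 49.2
49.2 in


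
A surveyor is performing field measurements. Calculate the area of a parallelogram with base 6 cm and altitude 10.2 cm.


Shape: parallelogram
Base b = 6 cm, Height h = 10.2 cm
Formula: A = b * h
A = 6 * 10.2
A = 61.2
61.2 cm^2


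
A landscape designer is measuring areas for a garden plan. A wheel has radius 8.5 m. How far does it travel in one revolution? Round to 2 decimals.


Shape: circle
Radius r = 8.5 m
Formula: C = 2 * pi * r
C = 2 * pi * 8.5
C = 17 * pi
C = 53.41
53.41 m


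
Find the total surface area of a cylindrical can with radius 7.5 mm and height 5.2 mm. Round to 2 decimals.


Shape: closed cylinder
Radius r = 7.5 mm, Height h = 5.2 mm
Formula: SA = 2*pi*r^2 + 2*pi*r*h = 2*pi*r*(r + h)
r + h = 12.7
2 * r * (r + h) = 2 * 7.5 * 12.7 = 190.5
SA = 190.5 * pi
SA = 598.47
598.47 mm^2


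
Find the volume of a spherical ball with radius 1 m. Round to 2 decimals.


Shape: sphere
Radius r = 1 m
Formula: V = (4/3) * pi * r^3
r^3 = 1
(4/3) * 1 = 1.333333
V = 1.333333 * pi
V = 4.19
4.19 m^3


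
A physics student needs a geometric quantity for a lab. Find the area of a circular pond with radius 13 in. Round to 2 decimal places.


Shape: circle
Radius r = 13 in
Formula: A = pi * r^2
r^2 = 13^2 = 169
A = pi * 169
A = 530.93
530.93 in^2


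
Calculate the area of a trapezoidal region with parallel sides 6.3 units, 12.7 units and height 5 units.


Shape: trapezoid
Parallel sides a = 6.3 units, b = 12.7 units; Height h = 5 units
Formula: A = (a + b) * h / 2
a + b = 6.3 + 12.7 = 19
A = 19 * 5 / 2
A = 95 / 2
A = 47.5
47.5 units^2


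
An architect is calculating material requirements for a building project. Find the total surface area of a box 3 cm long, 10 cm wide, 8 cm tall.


Shape: rectangular prism
l = 3 cm, w = 10 cm, h = 8 cm
Formula: SA = 2(lw + lh + wh)
lw = 30, lh = 24, wh = 80
lw + lh + wh = 134
SA = 2 * 134
SA = 268
268 cm^2


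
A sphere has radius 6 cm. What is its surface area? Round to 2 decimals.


Shape: sphere
Radius r = 6 cm
Formula: SA = 4 * pi * r^2
r^2 = 36
SA = 4 * pi * 36
SA = 144 * pi
SA = 452.39
452.39 cm^2


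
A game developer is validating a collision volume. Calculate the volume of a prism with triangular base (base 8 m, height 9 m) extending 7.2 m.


Shape: triangular prism
Triangle base = 8 m, triangle height = 9 m, prism length L = 7.2 m
Formula: V = (1/2 * b * h_tri) * L
Cross-section area = 0.5 * 8 * 9 = 36
V = 36 * 7.2
V = 259.2
259.2 m^3


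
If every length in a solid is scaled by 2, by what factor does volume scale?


Linear scale factor k = 2
Rule: under a linear scaling by k, volumes scale by k^3.
k^3 = 2 * 2 * 2
k^3 = 4 * 2
k^3 = 8
Volume scales by a factor of 8.
8 (dimensionless)


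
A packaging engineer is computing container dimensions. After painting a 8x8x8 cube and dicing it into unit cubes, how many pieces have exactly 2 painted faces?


Large cube: 8 x 8 x 8, cut into unit cubes.
n = 8, so n - 2 = 6
Cubes with 2 painted faces lie along the edges, excluding corners.
A cube has 12 edges; each contributes (n - 2) = 6 such cubes.
Count = 12 * 6 = 72
72 unit cubes


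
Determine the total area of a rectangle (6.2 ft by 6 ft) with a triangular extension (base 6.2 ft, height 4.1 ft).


Composite shape: rectangle + triangle
Rectangle area = 6.2 * 6 = 37.2
Triangle area = 0.5 * 6.2 * 4.1 = 12.71
Total = 37.2 + 12.71
Total = 49.91
49.91 ft^2


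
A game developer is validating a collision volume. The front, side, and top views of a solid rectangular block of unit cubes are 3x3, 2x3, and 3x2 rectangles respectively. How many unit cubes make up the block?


Orthographic views of a solid rectangular block:
Front view 3 x 3 -> length = 3, height = 3
Side view 2 x 3 -> width = 2, height = 3 (consistent)
Top view 3 x 2 -> confirms length = 3, width = 2
The block is 3 x 2 x 3.
Total unit cubes = 3 * 2 * 3 = 18
18 unit cubes


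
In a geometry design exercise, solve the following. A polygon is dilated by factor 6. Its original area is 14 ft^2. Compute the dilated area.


Linear scale factor k = 6
Original area = 14 ft^2
Rule: under a linear scaling by k, areas scale by k^2.
k^2 = 6^2 = 36
New area = 14 * 36
New area = 504
504 ft^2


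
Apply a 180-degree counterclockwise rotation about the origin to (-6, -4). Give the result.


Transformation: rotation about the origin
Original point: (-6, -4)
Rule for 180 deg: (x, y) -> (-x, -y)
Apply: (-6, -4) -> (6, 4)
(6, 4)


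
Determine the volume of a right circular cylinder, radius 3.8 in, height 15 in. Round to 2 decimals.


Shape: cylinder
Radius r = 3.8 in, Height h = 15 in
Formula: V = pi * r^2 * h
r^2 = 14.44
V = pi * 14.44 * 15
V = 216.6 * pi
V = 680.47
680.47 in^3


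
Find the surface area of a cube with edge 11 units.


Shape: cube
Side s = 11 units
A cube has 6 square faces.
Formula: SA = 6 * s^2
s^2 = 121
SA = 6 * 121
SA = 726
726 units^2


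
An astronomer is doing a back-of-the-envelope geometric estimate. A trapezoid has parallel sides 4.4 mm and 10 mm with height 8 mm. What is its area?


Shape: trapezoid
Parallel sides a = 4.4 mm, b = 10 mm; Height h = 8 mm
Formula: A = (a + b) * h / 2
a + b = 4.4 + 10 = 14.4
A = 14.4 * 8 / 2
A = 115.2 / 2
A = 57.6
57.6 mm^2


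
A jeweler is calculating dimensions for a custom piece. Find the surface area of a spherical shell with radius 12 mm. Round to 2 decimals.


Shape: sphere
Radius r = 12 mm
Formula: SA = 4 * pi * r^2
r^2 = 144
SA = 4 * pi * 144
SA = 576 * pi
SA = 1809.56
1809.56 mm^2


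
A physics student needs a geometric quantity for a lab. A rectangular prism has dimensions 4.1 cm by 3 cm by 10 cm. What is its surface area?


Shape: rectangular prism
l = 4.1 cm, w = 3 cm, h = 10 cm
Formula: SA = 2(lw + lh + wh)
lw = 12.3, lh = 41, wh = 30
lw + lh + wh = 83.3
SA = 2 * 83.3
SA = 166.6
166.6 cm^2


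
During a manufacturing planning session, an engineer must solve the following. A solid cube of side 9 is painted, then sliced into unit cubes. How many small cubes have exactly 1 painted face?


Large cube: 9 x 9 x 9, cut into unit cubes.
n = 9, so n - 2 = 7
Cubes with 1 painted face lie in the interior of each face.
A cube has 6 faces; each contributes (n - 2)^2 = 49 such cubes.
Count = 6 * 49 = 294
294 unit cubes


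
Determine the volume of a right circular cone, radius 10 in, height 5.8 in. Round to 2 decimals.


Shape: cone
Radius r = 10 in, Height h = 5.8 in
Formula: V = (1/3) * pi * r^2 * h
r^2 = 100
pi * r^2 * h = pi * 100 * 5.8 = 580 * pi
V = 580 * pi / 3
V = 607.37
607.37 in^3


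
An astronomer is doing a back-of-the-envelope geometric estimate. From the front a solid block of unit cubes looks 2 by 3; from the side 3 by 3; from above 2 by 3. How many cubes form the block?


Orthographic views of a solid rectangular block:
Front view 2 x 3 -> length = 2, height = 3
Side view 3 x 3 -> width = 3, height = 3 (consistent)
Top view 2 x 3 -> confirms length = 2, width = 3
The block is 2 x 3 x 3.
Total unit cubes = 2 * 3 * 3 = 18
18 unit cubes


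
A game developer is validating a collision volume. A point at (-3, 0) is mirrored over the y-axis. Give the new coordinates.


Transformation: reflection
Original point: (-3, 0)
Rule for reflection over the y-axis: (x, y) -> (-x, y)
Apply: (-3, 0) -> (3, 0)
(3, 0)


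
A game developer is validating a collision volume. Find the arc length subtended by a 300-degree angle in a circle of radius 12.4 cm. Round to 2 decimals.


Shape: circular arc
Radius r = 12.4 cm, Angle = 300 degrees
Formula: L = (angle/360) * 2 * pi * r
2 * pi * r = 24.8 * pi
L = (300/360) * 24.8 * pi
L = 20.666667 * pi
L = 64.93
64.93 cm


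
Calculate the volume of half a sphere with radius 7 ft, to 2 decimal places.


Shape: hemisphere (half of a sphere)
Radius r = 7 ft
Formula: V = (1/2) * (4/3) * pi * r^3 = (2/3) * pi * r^3
r^3 = 343
(2/3) * 343 = 228.666667
V = 228.666667 * pi
V = 718.38
718.38 ft^3


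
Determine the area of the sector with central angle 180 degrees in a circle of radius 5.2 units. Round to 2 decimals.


Shape: circular sector
Radius r = 5.2 units, Angle = 180 degrees
Formula: A = (angle/360) * pi * r^2
r^2 = 27.04
Fraction of circle = 180/360
A = (180/360) * pi * 27.04
A = 13.52 * pi
A = 42.47
42.47 units^2


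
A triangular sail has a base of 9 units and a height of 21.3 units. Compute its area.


Shape: triangle
Base b = 9 units, Height h = 21.3 units
Formula: A = (1/2) * b * h
A = 0.5 * 9 * 21.3
A = 0.5 * 191.7
A = 95.85
95.85 units^2


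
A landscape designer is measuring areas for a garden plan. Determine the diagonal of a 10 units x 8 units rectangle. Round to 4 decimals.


Shape: rectangle (diagonal via Pythagoras)
Sides: 10 units and 8 units
Formula: d = sqrt(l^2 + w^2)
l^2 = 100, w^2 = 64
l^2 + w^2 = 164
d = sqrt(164)
d = 12.8062
12.8062 units


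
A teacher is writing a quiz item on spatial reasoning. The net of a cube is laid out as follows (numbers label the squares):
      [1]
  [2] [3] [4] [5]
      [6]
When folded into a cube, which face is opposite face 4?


Net: cross layout. Take square 3 as the base (bottom).
Fold the four squares in the horizontal row up around 3: 2 -> left, 4 -> right, 5 wraps to the top.
Fold 1 and 6 up from 3: 1 -> back, 6 -> front.
Opposite pairs are therefore: (1, 6), (2, 4), (3, 5).
Face 4 is opposite face 2.
face 2


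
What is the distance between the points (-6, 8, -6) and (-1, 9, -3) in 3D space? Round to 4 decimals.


3D distance between two points
P1 = (-6, 8, -6), P2 = (-1, 9, -3)
Formula: d = sqrt((x2-x1)^2 + (y2-y1)^2 + (z2-z1)^2)
dx = -1 - -6 = 5
dy = 9 - 8 = 1
dz = -3 - -6 = 3
dx^2 + dy^2 + dz^2 = 25 + 1 + 9 = 35
d = sqrt(35)
d = 5.9161
5.9161 units


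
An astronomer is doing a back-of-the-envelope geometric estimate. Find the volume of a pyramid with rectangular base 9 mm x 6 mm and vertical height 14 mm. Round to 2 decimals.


Shape: rectangular pyramid
Base: 9 mm x 6 mm, Height h = 14 mm
Formula: V = (1/3) * base_area * h
base_area = 9 * 6 = 54
base_area * h = 54 * 14 = 756
V = 756 / 3
V = 252
252 mm^3


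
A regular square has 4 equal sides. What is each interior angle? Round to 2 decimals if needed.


Shape: regular square (4 sides)
Formula: interior angle = (n - 2) * 180 / n
(n - 2) = 2
(n - 2) * 180 = 360
angle = 360 / 4
angle = 90
90 degrees


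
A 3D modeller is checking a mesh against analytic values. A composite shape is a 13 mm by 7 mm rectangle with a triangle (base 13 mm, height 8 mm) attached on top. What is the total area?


Composite shape: rectangle + triangle
Rectangle area = 13 * 7 = 91
Triangle area = 0.5 * 13 * 8 = 52
Total = 91 + 52
Total = 143
143 mm^2


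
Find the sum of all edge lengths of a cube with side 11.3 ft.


Shape: cube
Side s = 11.3 ft
A cube has 12 edges, all equal.
Formula: total edge length = 12 * s
Total = 12 * 11.3
Total = 135.6
135.6 ft


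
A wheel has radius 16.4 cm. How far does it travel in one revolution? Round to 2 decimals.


Shape: circle
Radius r = 16.4 cm
Formula: C = 2 * pi * r
C = 2 * pi * 16.4
C = 32.8 * pi
C = 103.04
103.04 cm


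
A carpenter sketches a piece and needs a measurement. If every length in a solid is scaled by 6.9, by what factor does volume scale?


Linear scale factor k = 6.9
Rule: under a linear scaling by k, volumes scale by k^3.
k^3 = 6.9 * 6.9 * 6.9
k^3 = 47.61 * 6.9
k^3 = 328.509
Volume scales by a factor of 328.509.
328.509 (dimensionless)


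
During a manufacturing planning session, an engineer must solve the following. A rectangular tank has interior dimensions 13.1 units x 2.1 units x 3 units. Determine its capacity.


Shape: rectangular prism
l = 13.1 units, w = 2.1 units, h = 3 units
Formula: V = l * w * h
V = 13.1 * 2.1 * 3
V = 27.51 * 3
V = 82.53
82.53 units^3


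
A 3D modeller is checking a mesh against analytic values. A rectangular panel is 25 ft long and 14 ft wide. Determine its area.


Shape: rectangle
Length l = 25 ft, Width w = 14 ft
Formula: A = l * w
A = 25 * 14
A = 350
350 ft^2


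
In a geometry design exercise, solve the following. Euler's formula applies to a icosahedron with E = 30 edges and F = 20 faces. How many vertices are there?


Polyhedron: icosahedron
Euler's formula for convex polyhedra: V - E + F = 2
Given: E = 30 edges and F = 20 faces
Solve for V:
V = 2 + E - F = 2 + 30 - 20 = 12
12 vertices


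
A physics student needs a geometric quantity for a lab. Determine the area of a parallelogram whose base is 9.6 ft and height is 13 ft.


Shape: parallelogram
Base b = 9.6 ft, Height h = 13 ft
Formula: A = b * h
A = 9.6 * 13
A = 124.8
124.8 ft^2


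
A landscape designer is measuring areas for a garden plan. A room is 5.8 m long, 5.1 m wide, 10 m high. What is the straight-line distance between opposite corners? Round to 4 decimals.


Shape: rectangular box (space diagonal)
l = 5.8 m, w = 5.1 m, h = 10 m
Visualize: the diagonal of the base, then a right triangle with that diagonal and the height.
Formula: d = sqrt(l^2 + w^2 + h^2)
l^2 + w^2 + h^2 = 33.64 + 26.01 + 100 = 159.65
d = sqrt(159.65)
d = 12.6353
12.6353 m


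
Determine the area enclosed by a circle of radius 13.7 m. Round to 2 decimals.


Shape: circle
Radius r = 13.7 m
Formula: A = pi * r^2
r^2 = 13.7^2 = 187.69
A = pi * 187.69
A = 589.65
589.65 m^2


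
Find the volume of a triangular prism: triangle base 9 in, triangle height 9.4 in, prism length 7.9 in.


Shape: triangular prism
Triangle base = 9 in, triangle height = 9.4 in, prism length L = 7.9 in
Formula: V = (1/2 * b * h_tri) * L
Cross-section area = 0.5 * 9 * 9.4 = 42.3
V = 42.3 * 7.9
V = 334.17
334.17 in^3


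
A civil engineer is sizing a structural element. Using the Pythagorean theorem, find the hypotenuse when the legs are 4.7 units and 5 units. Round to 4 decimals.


Shape: right triangle
Legs a = 4.7 units, b = 5 units
Formula: c = sqrt(a^2 + b^2)
a^2 = 22.09, b^2 = 25
a^2 + b^2 = 47.09
c = sqrt(47.09)
c = 6.8622
6.8622 units


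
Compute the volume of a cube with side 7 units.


Shape: cube
Side s = 7 units
Formula: V = s^3
V = 7 * 7 * 7
V = 49 * 7
V = 343
343 units^3


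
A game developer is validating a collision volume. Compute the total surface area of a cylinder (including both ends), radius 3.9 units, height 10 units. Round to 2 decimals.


Shape: closed cylinder
Radius r = 3.9 units, Height h = 10 units
Formula: SA = 2*pi*r^2 + 2*pi*r*h = 2*pi*r*(r + h)
r + h = 13.9
2 * r * (r + h) = 2 * 3.9 * 13.9 = 108.42
SA = 108.42 * pi
SA = 340.61
340.61 units^2


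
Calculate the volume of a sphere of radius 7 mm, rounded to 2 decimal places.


Shape: sphere
Radius r = 7 mm
Formula: V = (4/3) * pi * r^3
r^3 = 343
(4/3) * 343 = 457.333333
V = 457.333333 * pi
V = 1436.76
1436.76 mm^3


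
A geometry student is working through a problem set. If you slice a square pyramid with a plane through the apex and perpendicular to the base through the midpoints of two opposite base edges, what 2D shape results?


Solid: square pyramid
Cutting plane: through the apex and perpendicular to the base through the midpoints of two opposite base edges
Visualize the intersection of the plane with the solid's surface.
The boundary of the cut region is a isosceles triangle.
isosceles triangle


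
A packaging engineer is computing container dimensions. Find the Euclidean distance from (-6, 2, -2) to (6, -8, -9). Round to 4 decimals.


3D distance between two points
P1 = (-6, 2, -2), P2 = (6, -8, -9)
Formula: d = sqrt((x2-x1)^2 + (y2-y1)^2 + (z2-z1)^2)
dx = 6 - -6 = 12
dy = -8 - 2 = -10
dz = -9 - -2 = -7
dx^2 + dy^2 + dz^2 = 144 + 100 + 49 = 293
d = sqrt(293)
d = 17.1172
17.1172 units


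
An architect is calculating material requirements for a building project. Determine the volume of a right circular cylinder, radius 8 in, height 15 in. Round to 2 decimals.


Shape: cylinder
Radius r = 8 in, Height h = 15 in
Formula: V = pi * r^2 * h
r^2 = 64
V = pi * 64 * 15
V = 960 * pi
V = 3015.93
3015.93 in^3


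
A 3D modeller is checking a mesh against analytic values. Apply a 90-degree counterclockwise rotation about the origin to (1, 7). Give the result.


Transformation: rotation about the origin
Original point: (1, 7)
Rule for 90 deg counterclockwise: (x, y) -> (-y, x)
Apply: (1, 7) -> (-7, 1)
(-7, 1)


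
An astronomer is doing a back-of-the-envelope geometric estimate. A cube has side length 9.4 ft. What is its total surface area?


Shape: cube
Side s = 9.4 ft
A cube has 6 square faces.
Formula: SA = 6 * s^2
s^2 = 88.36
SA = 6 * 88.36
SA = 530.16
530.16 ft^2


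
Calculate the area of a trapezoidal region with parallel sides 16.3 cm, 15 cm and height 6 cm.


Shape: trapezoid
Parallel sides a = 16.3 cm, b = 15 cm; Height h = 6 cm
Formula: A = (a + b) * h / 2
a + b = 16.3 + 15 = 31.3
A = 31.3 * 6 / 2
A = 187.8 / 2
A = 93.9
93.9 cm^2


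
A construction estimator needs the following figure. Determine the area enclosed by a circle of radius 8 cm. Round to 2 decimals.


Shape: circle
Radius r = 8 cm
Formula: A = pi * r^2
r^2 = 8^2 = 64
A = pi * 64
A = 201.06
201.06 cm^2


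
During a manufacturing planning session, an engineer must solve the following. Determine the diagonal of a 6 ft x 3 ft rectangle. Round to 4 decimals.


Shape: rectangle (diagonal via Pythagoras)
Sides: 6 ft and 3 ft
Formula: d = sqrt(l^2 + w^2)
l^2 = 36, w^2 = 9
l^2 + w^2 = 45
d = sqrt(45)
d = 6.7082
6.7082 ft


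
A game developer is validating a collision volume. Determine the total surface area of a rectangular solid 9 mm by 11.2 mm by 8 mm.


Shape: rectangular prism
l = 9 mm, w = 11.2 mm, h = 8 mm
Formula: SA = 2(lw + lh + wh)
lw = 100.8, lh = 72, wh = 89.6
lw + lh + wh = 262.4
SA = 2 * 262.4
SA = 524.8
524.8 mm^2


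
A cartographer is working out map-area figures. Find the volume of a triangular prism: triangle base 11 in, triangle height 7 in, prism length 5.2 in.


Shape: triangular prism
Triangle base = 11 in, triangle height = 7 in, prism length L = 5.2 in
Formula: V = (1/2 * b * h_tri) * L
Cross-section area = 0.5 * 11 * 7 = 38.5
V = 38.5 * 5.2
V = 200.2
200.2 in^3


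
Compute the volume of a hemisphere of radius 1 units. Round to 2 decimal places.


Shape: hemisphere (half of a sphere)
Radius r = 1 units
Formula: V = (1/2) * (4/3) * pi * r^3 = (2/3) * pi * r^3
r^3 = 1
(2/3) * 1 = 0.666667
V = 0.666667 * pi
V = 2.09
2.09 units^3
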